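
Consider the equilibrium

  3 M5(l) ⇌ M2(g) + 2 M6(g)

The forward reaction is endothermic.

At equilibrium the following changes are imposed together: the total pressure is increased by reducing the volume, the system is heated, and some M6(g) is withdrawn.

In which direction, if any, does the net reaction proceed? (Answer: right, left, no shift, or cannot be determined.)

Gas moles: reactants 0, products 3 (Δn_gas = +3). Compression shifts the system toward the side with fewer moles of gas — to the left.
The forward reaction is endothermic. Raising T favours the endothermic direction — shift to the right.
Removing M6 (g), a product, drives the reaction to the right.
The individual effects push in opposite directions; without quantitative information the net direction cannot be determined.

cannot be determined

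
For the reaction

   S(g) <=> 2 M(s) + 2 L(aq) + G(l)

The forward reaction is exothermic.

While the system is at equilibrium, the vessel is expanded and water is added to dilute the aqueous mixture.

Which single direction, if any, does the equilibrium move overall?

cannot be determined

Gas moles: reactants 1, products 0 (Δn_gas = -1). Expansion shifts the system toward the side with more moles of gas — to the left.
Dilution lowers every aqueous concentration by the same factor. Δn_aq = 2 − 0 = +2, so the system shifts toward the side with more dissolved moles — to the right.
The individual effects push in opposite directions; without quantitative information the net direction cannot be determined.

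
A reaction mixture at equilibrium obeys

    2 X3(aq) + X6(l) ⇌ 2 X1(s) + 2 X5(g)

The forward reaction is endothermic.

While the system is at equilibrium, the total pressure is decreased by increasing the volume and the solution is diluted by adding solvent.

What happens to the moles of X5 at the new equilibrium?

Gas moles: reactants 0, products 2 (Δn_gas = +2). Expansion shifts the system toward the side with more moles of gas — to the right.
Dilution lowers every aqueous concentration by the same factor. Δn_aq = 0 − 2 = -2, so the system shifts toward the side with more dissolved moles — to the left.
The two effects oppose each other, so the net shift — and hence the change in X5 — cannot be determined from the given information.

cannot be determined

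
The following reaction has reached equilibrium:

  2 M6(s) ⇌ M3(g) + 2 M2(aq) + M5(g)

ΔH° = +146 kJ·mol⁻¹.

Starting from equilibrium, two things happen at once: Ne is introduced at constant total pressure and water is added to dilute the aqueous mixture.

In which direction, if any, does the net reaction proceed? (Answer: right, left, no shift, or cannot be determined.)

right

Adding inert gas at constant total pressure expands the volume and lowers every reacting partial pressure. With Δn_gas = 2 − 0 = +2, Q moves away from K toward the side with fewer gas moles, so the system shifts toward the side with more gas moles — to the right.
Dilution lowers every aqueous concentration by the same factor. Δn_aq = 2 − 0 = +2, so the system shifts toward the side with more dissolved moles — to the right.
All effects act in the same direction — net shift to the right.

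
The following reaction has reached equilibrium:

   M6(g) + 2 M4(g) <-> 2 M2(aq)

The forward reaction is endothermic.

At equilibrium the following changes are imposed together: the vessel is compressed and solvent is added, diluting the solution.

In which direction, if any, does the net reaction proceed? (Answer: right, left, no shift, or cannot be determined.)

right

Gas moles: reactants 3, products 0 (Δn_gas = -3). Compression shifts the system toward the side with fewer moles of gas — to the right.
Dilution lowers every aqueous concentration by the same factor. Δn_aq = 2 − 0 = +2, so the system shifts toward the side with more dissolved moles — to the right.
All effects act in the same direction — net shift to the right.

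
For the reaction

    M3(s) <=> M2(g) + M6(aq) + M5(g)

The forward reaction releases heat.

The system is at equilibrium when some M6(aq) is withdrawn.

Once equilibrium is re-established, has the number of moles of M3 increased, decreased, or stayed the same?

decreases

Removing M6 (aq), a product, drives the reaction to the right.
The net shift is to the right. M3 is a reactant, so its amount decreases.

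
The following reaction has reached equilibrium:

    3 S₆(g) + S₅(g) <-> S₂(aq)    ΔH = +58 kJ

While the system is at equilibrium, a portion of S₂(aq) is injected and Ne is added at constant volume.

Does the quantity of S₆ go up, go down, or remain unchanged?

Adding S₂ (aq), a product, drives the reaction to the left.
At constant volume, adding an inert gas leaves every reacting species' partial pressure unchanged, so Q is unchanged — no shift from this change.
The net shift is to the left. S₆ is a reactant, so its amount increases.

increases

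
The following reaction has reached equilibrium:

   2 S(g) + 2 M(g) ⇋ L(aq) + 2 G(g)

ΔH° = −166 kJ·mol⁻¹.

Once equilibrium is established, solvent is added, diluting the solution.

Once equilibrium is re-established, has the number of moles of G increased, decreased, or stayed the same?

Dilution lowers every aqueous concentration by the same factor. Δn_aq = 1 − 0 = +1, so the system shifts toward the side with more dissolved moles — to the right.
The net shift is to the right. G is a product, so its amount increases.

increases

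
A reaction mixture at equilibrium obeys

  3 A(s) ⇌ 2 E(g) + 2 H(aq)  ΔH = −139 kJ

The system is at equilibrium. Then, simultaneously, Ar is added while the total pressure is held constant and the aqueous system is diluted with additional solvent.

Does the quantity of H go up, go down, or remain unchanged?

increases

Adding inert gas at constant total pressure expands the volume and lowers every reacting partial pressure. With Δn_gas = 2 − 0 = +2, Q moves away from K toward the side with fewer gas moles, so the system shifts toward the side with more gas moles — to the right.
Dilution lowers every aqueous concentration by the same factor. Δn_aq = 2 − 0 = +2, so the system shifts toward the side with more dissolved moles — to the right.
The net shift is to the right. H is a product, so its amount increases.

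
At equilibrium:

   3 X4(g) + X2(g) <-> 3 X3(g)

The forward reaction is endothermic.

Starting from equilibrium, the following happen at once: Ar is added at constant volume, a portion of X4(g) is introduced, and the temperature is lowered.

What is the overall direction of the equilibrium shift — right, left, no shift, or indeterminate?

cannot be determined

At constant volume, adding an inert gas leaves every reacting species' partial pressure unchanged, so Q is unchanged — no shift from this change.
Adding X4 (g), a reactant, drives the reaction to the right.
The forward reaction is endothermic. Lowering T favours the exothermic direction — shift to the left.
The individual effects push in opposite directions; without quantitative information the net direction cannot be determined.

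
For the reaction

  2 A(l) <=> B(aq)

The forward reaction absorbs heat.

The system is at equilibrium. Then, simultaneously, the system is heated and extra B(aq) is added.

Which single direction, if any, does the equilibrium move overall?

The forward reaction is endothermic. Raising T favours the endothermic direction — shift to the right.
Adding B (aq), a product, drives the reaction to the left.
The individual effects push in opposite directions; without quantitative information the net direction cannot be determined.

cannot be determined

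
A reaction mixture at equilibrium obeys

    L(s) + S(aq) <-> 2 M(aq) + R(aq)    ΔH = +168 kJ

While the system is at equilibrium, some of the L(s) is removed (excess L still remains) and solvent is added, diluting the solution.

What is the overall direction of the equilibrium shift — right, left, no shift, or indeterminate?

L is a pure solid; its activity is 1 regardless of amount, so Q is unaffected — no shift from this change.
Dilution lowers every aqueous concentration by the same factor. Δn_aq = 3 − 1 = +2, so the system shifts toward the side with more dissolved moles — to the right.
Only the nonzero effect(s) matter; the net shift is to the right.

right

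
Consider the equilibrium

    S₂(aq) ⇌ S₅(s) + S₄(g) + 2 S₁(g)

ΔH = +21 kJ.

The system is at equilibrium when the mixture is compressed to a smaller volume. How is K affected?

The equilibrium constant depends only on temperature. This perturbation may move the position of equilibrium, but since T is unchanged, K itself is unchanged.

unchanged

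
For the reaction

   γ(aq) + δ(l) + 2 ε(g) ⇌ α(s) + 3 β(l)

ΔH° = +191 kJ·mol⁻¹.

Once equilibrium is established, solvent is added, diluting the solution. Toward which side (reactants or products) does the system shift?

left

Dilution lowers every aqueous concentration by the same factor. Δn_aq = 0 − 1 = -1, so the system shifts toward the side with more dissolved moles — to the left.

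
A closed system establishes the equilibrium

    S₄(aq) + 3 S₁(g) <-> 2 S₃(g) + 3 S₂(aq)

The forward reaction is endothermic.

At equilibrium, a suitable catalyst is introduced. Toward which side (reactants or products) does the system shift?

A catalyst speeds both forward and reverse rates equally; it changes neither Q nor K — no shift from this change.

no shift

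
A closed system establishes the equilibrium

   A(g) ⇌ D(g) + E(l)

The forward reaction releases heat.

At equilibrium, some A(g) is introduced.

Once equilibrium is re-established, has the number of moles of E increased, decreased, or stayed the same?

increases

Adding A (g), a reactant, drives the reaction to the right.
The net shift is to the right. E is a product, so its amount increases.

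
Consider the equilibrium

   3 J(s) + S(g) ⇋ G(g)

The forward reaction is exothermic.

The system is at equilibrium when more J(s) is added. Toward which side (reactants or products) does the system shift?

no shift

J is a pure solid; its activity is 1 regardless of amount, so Q is unaffected — no shift from this change.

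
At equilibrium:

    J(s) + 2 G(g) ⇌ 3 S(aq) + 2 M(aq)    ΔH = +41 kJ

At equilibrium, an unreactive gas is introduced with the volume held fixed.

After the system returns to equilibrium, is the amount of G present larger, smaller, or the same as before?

unchanged

At constant volume, adding an inert gas leaves every reacting species' partial pressure unchanged, so Q is unchanged — no shift from this change.
No net shift occurs, so the amount of G is unchanged.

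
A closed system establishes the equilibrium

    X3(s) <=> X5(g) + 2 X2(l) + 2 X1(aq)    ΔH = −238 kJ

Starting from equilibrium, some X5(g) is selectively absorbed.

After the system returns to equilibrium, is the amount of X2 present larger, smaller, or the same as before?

Removing X5 (g), a product, drives the reaction to the right.
The net shift is to the right. X2 is a product, so its amount increases.

increases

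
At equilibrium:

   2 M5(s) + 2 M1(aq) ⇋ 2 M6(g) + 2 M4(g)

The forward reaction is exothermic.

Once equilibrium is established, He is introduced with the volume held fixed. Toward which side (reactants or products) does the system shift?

At constant volume, adding an inert gas leaves every reacting species' partial pressure unchanged, so Q is unchanged — no shift from this change.

no shift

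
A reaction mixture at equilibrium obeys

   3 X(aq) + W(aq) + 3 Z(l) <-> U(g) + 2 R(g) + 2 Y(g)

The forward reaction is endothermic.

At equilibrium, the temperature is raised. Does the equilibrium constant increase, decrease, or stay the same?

increases

K depends on temperature via the van 't Hoff relation. The forward reaction is endothermic, so raising T increases K.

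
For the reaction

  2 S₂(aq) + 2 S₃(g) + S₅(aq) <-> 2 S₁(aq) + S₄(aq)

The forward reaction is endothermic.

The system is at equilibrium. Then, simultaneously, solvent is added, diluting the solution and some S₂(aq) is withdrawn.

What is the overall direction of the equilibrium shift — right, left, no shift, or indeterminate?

Dilution scales every aqueous concentration by the same factor. Δn_aq = 3 − 3 = 0, so Q is unchanged — no shift.
Removing S₂ (aq), a reactant, drives the reaction to the left.
Only the nonzero effect(s) matter; the net shift is to the left.

left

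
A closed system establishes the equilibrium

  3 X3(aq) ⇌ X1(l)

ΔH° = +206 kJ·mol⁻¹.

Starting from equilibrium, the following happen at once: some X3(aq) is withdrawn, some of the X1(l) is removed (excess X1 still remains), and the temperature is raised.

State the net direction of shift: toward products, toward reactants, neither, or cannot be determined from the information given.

cannot be determined

Removing X3 (aq), a reactant, drives the reaction to the left.
X1 is a pure liquid; its activity is 1 regardless of amount, so Q is unaffected — no shift from this change.
The forward reaction is endothermic. Raising T favours the endothermic direction — shift to the right.
The individual effects push in opposite directions; without quantitative information the net direction cannot be determined.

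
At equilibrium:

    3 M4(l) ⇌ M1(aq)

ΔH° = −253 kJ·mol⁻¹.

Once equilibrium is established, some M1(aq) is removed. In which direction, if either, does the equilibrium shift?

right

Removing M1 (aq), a product, drives the reaction to the right.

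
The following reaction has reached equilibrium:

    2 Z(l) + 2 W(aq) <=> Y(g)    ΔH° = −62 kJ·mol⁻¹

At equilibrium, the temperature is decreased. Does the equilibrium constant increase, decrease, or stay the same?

increases

K depends on temperature via the van 't Hoff relation. The forward reaction is exothermic, so lowering T increases K.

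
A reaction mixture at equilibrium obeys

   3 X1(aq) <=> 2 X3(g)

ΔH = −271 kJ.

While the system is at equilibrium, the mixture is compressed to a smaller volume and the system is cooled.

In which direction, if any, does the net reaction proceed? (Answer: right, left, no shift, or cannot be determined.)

cannot be determined

Gas moles: reactants 0, products 2 (Δn_gas = +2). Compression shifts the system toward the side with fewer moles of gas — to the left.
The forward reaction is exothermic. Lowering T favours the exothermic direction — shift to the right.
The individual effects push in opposite directions; without quantitative information the net direction cannot be determined.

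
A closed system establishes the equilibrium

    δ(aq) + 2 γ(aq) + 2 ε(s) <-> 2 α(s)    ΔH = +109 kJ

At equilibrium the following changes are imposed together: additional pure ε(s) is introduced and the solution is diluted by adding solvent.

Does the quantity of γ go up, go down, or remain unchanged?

ε is a pure solid; its activity is 1 regardless of amount, so Q is unaffected — no shift from this change.
Dilution lowers every aqueous concentration by the same factor. Δn_aq = 0 − 3 = -3, so the system shifts toward the side with more dissolved moles — to the left.
The net shift is to the left. γ is a reactant, so its amount increases.

increases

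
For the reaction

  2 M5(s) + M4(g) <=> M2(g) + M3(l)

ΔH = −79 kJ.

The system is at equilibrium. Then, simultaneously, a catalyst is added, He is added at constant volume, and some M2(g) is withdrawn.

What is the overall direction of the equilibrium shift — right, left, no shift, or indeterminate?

A catalyst speeds both forward and reverse rates equally; it changes neither Q nor K — no shift from this change.
At constant volume, adding an inert gas leaves every reacting species' partial pressure unchanged, so Q is unchanged — no shift from this change.
Removing M2 (g), a product, drives the reaction to the right.
Only the nonzero effect(s) matter; the net shift is to the right.

right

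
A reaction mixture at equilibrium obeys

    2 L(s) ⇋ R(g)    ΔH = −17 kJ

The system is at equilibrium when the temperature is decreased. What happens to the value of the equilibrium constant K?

K depends on temperature via the van 't Hoff relation. The forward reaction is exothermic, so lowering T increases K.

increases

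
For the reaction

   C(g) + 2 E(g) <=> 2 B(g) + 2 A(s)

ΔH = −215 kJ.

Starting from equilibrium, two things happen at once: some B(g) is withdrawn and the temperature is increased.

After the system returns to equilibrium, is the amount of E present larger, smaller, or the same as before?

cannot be determined

Removing B (g), a product, drives the reaction to the right.
The forward reaction is exothermic. Raising T favours the endothermic direction — shift to the left.
The two effects oppose each other, so the net shift — and hence the change in E — cannot be determined from the given information.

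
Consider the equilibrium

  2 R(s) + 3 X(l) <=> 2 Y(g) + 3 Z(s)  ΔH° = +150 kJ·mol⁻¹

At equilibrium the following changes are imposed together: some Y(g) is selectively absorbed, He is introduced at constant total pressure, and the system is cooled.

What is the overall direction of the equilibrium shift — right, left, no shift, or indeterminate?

Removing Y (g), a product, drives the reaction to the right.
Adding inert gas at constant total pressure expands the volume and lowers every reacting partial pressure. With Δn_gas = 2 − 0 = +2, Q moves away from K toward the side with fewer gas moles, so the system shifts toward the side with more gas moles — to the right.
The forward reaction is endothermic. Lowering T favours the exothermic direction — shift to the left.
The individual effects push in opposite directions; without quantitative information the net direction cannot be determined.

cannot be determined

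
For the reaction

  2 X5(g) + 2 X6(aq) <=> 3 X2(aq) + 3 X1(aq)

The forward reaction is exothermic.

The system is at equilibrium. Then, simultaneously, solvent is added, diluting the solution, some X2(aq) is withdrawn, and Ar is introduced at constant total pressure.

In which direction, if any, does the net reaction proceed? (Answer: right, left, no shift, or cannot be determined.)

Dilution lowers every aqueous concentration by the same factor. Δn_aq = 6 − 2 = +4, so the system shifts toward the side with more dissolved moles — to the right.
Removing X2 (aq), a product, drives the reaction to the right.
Adding inert gas at constant total pressure expands the volume and lowers every reacting partial pressure. With Δn_gas = 0 − 2 = -2, Q moves away from K toward the side with fewer gas moles, so the system shifts toward the side with more gas moles — to the left.
The individual effects push in opposite directions; without quantitative information the net direction cannot be determined.

cannot be determined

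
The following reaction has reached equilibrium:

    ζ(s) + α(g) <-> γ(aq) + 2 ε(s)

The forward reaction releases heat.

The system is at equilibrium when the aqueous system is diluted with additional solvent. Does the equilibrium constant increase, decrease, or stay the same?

unchanged

The equilibrium constant depends only on temperature. This perturbation may move the position of equilibrium, but since T is unchanged, K itself is unchanged.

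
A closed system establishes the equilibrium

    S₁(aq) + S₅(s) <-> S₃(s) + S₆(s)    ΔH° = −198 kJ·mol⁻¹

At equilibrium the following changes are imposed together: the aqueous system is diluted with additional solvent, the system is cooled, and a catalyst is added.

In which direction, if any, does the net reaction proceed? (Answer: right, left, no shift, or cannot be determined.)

Dilution lowers every aqueous concentration by the same factor. Δn_aq = 0 − 1 = -1, so the system shifts toward the side with more dissolved moles — to the left.
The forward reaction is exothermic. Lowering T favours the exothermic direction — shift to the right.
A catalyst speeds both forward and reverse rates equally; it changes neither Q nor K — no shift from this change.
The individual effects push in opposite directions; without quantitative information the net direction cannot be determined.

cannot be determined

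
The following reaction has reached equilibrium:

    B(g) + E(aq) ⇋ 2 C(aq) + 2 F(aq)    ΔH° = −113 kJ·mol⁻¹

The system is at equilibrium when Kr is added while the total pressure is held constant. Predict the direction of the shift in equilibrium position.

Adding inert gas at constant total pressure expands the volume and lowers every reacting partial pressure. With Δn_gas = 0 − 1 = -1, Q moves away from K toward the side with fewer gas moles, so the system shifts toward the side with more gas moles — to the left.

left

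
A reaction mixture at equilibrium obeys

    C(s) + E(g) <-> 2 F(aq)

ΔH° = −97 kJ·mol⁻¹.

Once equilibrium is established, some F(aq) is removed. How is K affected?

unchanged

The equilibrium constant depends only on temperature. This perturbation may move the position of equilibrium, but since T is unchanged, K itself is unchanged.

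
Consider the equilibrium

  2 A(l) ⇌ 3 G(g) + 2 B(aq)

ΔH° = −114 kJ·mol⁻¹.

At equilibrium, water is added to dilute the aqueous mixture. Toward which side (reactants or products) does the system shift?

Dilution lowers every aqueous concentration by the same factor. Δn_aq = 2 − 0 = +2, so the system shifts toward the side with more dissolved moles — to the right.

right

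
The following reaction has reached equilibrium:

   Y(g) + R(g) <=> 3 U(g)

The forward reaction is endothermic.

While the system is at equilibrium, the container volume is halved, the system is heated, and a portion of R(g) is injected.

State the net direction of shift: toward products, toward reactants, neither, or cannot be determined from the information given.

cannot be determined

Gas moles: reactants 2, products 3 (Δn_gas = +1). Compression shifts the system toward the side with fewer moles of gas — to the left.
The forward reaction is endothermic. Raising T favours the endothermic direction — shift to the right.
Adding R (g), a reactant, drives the reaction to the right.
The individual effects push in opposite directions; without quantitative information the net direction cannot be determined.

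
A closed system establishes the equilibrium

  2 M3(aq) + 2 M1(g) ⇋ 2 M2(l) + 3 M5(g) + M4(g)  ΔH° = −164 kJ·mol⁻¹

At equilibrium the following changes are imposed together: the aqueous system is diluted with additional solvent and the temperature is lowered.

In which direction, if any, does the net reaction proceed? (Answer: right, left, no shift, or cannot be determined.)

cannot be determined

Dilution lowers every aqueous concentration by the same factor. Δn_aq = 0 − 2 = -2, so the system shifts toward the side with more dissolved moles — to the left.
The forward reaction is exothermic. Lowering T favours the exothermic direction — shift to the right.
The individual effects push in opposite directions; without quantitative information the net direction cannot be determined.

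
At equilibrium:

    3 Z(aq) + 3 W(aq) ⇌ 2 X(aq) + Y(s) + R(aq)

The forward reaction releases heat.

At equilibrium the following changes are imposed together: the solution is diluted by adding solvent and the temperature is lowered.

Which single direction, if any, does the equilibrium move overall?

cannot be determined

Dilution lowers every aqueous concentration by the same factor. Δn_aq = 3 − 6 = -3, so the system shifts toward the side with more dissolved moles — to the left.
The forward reaction is exothermic. Lowering T favours the exothermic direction — shift to the right.
The individual effects push in opposite directions; without quantitative information the net direction cannot be determined.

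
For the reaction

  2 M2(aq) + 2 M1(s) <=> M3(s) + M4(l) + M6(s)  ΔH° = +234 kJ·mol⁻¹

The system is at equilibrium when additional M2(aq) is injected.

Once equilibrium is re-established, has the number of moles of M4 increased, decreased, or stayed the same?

increases

Adding M2 (aq), a reactant, drives the reaction to the right.
The net shift is to the right. M4 is a product, so its amount increases.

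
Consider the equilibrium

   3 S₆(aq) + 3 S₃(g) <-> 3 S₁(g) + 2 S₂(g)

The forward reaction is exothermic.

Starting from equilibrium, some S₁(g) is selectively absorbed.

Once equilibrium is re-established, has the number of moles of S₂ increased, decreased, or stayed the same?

Removing S₁ (g), a product, drives the reaction to the right.
The net shift is to the right. S₂ is a product, so its amount increases.

increases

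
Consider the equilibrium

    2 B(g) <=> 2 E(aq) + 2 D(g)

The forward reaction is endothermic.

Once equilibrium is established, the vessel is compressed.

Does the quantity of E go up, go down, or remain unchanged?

Gas moles: reactants 2, products 2. Δn_gas = 0, so a volume change leaves Q equal to K — no shift from this change.
No net shift occurs, so the amount of E is unchanged.

unchanged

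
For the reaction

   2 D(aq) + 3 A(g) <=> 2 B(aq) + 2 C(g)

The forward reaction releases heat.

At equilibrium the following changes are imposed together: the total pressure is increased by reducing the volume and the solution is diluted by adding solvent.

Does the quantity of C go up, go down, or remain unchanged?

increases

Gas moles: reactants 3, products 2 (Δn_gas = -1). Compression shifts the system toward the side with fewer moles of gas — to the right.
Dilution scales every aqueous concentration by the same factor. Δn_aq = 2 − 2 = 0, so Q is unchanged — no shift.
The net shift is to the right. C is a product, so its amount increases.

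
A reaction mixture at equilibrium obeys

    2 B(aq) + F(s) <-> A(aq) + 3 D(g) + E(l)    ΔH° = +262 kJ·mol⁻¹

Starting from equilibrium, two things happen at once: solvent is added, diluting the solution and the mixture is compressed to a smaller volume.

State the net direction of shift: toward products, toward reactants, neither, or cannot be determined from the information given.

Dilution lowers every aqueous concentration by the same factor. Δn_aq = 1 − 2 = -1, so the system shifts toward the side with more dissolved moles — to the left.
Gas moles: reactants 0, products 3 (Δn_gas = +3). Compression shifts the system toward the side with fewer moles of gas — to the left.
All effects act in the same direction — net shift to the left.

left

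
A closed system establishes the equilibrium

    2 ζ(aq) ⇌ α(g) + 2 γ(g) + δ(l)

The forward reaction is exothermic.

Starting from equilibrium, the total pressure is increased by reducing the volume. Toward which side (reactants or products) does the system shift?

Gas moles: reactants 0, products 3 (Δn_gas = +3). Compression shifts the system toward the side with fewer moles of gas — to the left.

left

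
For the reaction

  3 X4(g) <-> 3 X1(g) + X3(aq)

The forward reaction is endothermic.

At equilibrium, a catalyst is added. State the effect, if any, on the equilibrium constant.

unchanged

The equilibrium constant depends only on temperature. This perturbation changes neither the position of equilibrium nor K.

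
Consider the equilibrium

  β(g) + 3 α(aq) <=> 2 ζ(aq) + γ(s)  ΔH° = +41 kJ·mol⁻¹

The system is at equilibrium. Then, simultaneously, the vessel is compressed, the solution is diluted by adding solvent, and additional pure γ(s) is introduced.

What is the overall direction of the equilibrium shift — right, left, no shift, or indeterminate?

cannot be determined

Gas moles: reactants 1, products 0 (Δn_gas = -1). Compression shifts the system toward the side with fewer moles of gas — to the right.
Dilution lowers every aqueous concentration by the same factor. Δn_aq = 2 − 3 = -1, so the system shifts toward the side with more dissolved moles — to the left.
γ is a pure solid; its activity is 1 regardless of amount, so Q is unaffected — no shift from this change.
The individual effects push in opposite directions; without quantitative information the net direction cannot be determined.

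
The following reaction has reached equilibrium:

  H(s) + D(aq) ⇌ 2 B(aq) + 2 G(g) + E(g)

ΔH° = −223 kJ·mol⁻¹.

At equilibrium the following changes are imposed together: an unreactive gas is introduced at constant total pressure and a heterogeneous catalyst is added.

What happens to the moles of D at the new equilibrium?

Adding inert gas at constant total pressure expands the volume and lowers every reacting partial pressure. With Δn_gas = 3 − 0 = +3, Q moves away from K toward the side with fewer gas moles, so the system shifts toward the side with more gas moles — to the right.
A catalyst speeds both forward and reverse rates equally; it changes neither Q nor K — no shift from this change.
The net shift is to the right. D is a reactant, so its amount decreases.

decreases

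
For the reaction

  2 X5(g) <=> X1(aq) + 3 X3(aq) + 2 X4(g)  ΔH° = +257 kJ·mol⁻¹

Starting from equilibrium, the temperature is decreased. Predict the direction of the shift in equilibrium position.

The forward reaction is endothermic. Lowering T favours the exothermic direction — shift to the left.

left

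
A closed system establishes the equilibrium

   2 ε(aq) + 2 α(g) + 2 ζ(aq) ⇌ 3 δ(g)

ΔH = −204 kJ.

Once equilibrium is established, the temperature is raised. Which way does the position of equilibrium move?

left

The forward reaction is exothermic. Raising T favours the endothermic direction — shift to the left.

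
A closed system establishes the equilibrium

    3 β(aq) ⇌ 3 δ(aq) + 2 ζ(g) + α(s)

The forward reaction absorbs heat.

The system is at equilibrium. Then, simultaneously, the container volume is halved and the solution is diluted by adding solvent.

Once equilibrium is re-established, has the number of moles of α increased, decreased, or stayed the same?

decreases

Gas moles: reactants 0, products 2 (Δn_gas = +2). Compression shifts the system toward the side with fewer moles of gas — to the left.
Dilution scales every aqueous concentration by the same factor. Δn_aq = 3 − 3 = 0, so Q is unchanged — no shift.
The net shift is to the left. α is a product, so its amount decreases.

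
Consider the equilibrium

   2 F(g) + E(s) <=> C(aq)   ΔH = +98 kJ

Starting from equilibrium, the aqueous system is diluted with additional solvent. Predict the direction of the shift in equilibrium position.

Dilution lowers every aqueous concentration by the same factor. Δn_aq = 1 − 0 = +1, so the system shifts toward the side with more dissolved moles — to the right.

right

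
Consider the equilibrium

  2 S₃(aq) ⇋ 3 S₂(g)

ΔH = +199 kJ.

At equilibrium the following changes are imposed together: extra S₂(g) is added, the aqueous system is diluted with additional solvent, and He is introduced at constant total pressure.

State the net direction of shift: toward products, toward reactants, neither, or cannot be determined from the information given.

cannot be determined

Adding S₂ (g), a product, drives the reaction to the left.
Dilution lowers every aqueous concentration by the same factor. Δn_aq = 0 − 2 = -2, so the system shifts toward the side with more dissolved moles — to the left.
Adding inert gas at constant total pressure expands the volume and lowers every reacting partial pressure. With Δn_gas = 3 − 0 = +3, Q moves away from K toward the side with fewer gas moles, so the system shifts toward the side with more gas moles — to the right.
The individual effects push in opposite directions; without quantitative information the net direction cannot be determined.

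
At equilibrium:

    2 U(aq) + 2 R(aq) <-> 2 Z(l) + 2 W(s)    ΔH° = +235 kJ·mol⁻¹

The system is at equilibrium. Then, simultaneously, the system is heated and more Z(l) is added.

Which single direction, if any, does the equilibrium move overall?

right

The forward reaction is endothermic. Raising T favours the endothermic direction — shift to the right.
Z is a pure liquid; its activity is 1 regardless of amount, so Q is unaffected — no shift from this change.
Only the nonzero effect(s) matter; the net shift is to the right.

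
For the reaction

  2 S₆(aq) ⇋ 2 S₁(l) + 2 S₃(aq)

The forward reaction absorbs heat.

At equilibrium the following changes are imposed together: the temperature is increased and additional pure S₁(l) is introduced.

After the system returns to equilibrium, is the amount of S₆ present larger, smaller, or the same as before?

The forward reaction is endothermic. Raising T favours the endothermic direction — shift to the right.
S₁ is a pure liquid; its activity is 1 regardless of amount, so Q is unaffected — no shift from this change.
The net shift is to the right. S₆ is a reactant, so its amount decreases.

decreases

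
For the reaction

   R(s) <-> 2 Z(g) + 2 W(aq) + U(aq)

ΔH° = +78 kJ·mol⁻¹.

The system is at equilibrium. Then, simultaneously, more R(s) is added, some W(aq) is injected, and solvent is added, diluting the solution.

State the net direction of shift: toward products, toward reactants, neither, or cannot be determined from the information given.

cannot be determined

R is a pure solid; its activity is 1 regardless of amount, so Q is unaffected — no shift from this change.
Adding W (aq), a product, drives the reaction to the left.
Dilution lowers every aqueous concentration by the same factor. Δn_aq = 3 − 0 = +3, so the system shifts toward the side with more dissolved moles — to the right.
The individual effects push in opposite directions; without quantitative information the net direction cannot be determined.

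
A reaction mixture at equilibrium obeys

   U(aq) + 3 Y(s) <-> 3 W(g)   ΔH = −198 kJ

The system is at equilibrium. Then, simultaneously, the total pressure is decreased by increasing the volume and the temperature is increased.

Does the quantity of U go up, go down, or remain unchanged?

cannot be determined

Gas moles: reactants 0, products 3 (Δn_gas = +3). Expansion shifts the system toward the side with more moles of gas — to the right.
The forward reaction is exothermic. Raising T favours the endothermic direction — shift to the left.
The two effects oppose each other, so the net shift — and hence the change in U — cannot be determined from the given information.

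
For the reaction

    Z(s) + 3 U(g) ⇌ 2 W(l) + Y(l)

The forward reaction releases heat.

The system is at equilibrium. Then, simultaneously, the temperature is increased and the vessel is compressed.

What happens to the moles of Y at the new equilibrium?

cannot be determined

The forward reaction is exothermic. Raising T favours the endothermic direction — shift to the left.
Gas moles: reactants 3, products 0 (Δn_gas = -3). Compression shifts the system toward the side with fewer moles of gas — to the right.
The two effects oppose each other, so the net shift — and hence the change in Y — cannot be determined from the given information.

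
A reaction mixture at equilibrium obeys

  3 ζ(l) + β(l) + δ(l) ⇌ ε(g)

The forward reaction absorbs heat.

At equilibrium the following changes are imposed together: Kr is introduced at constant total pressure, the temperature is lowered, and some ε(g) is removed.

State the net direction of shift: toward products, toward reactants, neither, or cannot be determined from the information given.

Adding inert gas at constant total pressure expands the volume and lowers every reacting partial pressure. With Δn_gas = 1 − 0 = +1, Q moves away from K toward the side with fewer gas moles, so the system shifts toward the side with more gas moles — to the right.
The forward reaction is endothermic. Lowering T favours the exothermic direction — shift to the left.
Removing ε (g), a product, drives the reaction to the right.
The individual effects push in opposite directions; without quantitative information the net direction cannot be determined.

cannot be determined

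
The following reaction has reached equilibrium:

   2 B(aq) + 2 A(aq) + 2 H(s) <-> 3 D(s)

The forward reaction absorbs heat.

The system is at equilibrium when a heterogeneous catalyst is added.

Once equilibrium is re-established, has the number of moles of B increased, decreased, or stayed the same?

unchanged

A catalyst speeds both forward and reverse rates equally; it changes neither Q nor K — no shift from this change.
No net shift occurs, so the amount of B is unchanged.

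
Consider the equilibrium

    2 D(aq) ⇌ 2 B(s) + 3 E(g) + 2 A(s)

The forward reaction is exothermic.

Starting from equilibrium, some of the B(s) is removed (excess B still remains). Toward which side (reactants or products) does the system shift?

no shift

B is a pure solid; its activity is 1 regardless of amount, so Q is unaffected — no shift from this change.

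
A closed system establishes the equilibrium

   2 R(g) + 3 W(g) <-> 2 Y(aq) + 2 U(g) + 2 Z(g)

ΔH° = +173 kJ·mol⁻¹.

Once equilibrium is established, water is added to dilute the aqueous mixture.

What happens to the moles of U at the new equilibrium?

increases

Dilution lowers every aqueous concentration by the same factor. Δn_aq = 2 − 0 = +2, so the system shifts toward the side with more dissolved moles — to the right.
The net shift is to the right. U is a product, so its amount increases.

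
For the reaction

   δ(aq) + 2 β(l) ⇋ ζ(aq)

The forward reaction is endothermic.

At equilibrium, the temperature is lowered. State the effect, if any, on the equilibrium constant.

decreases

K depends on temperature via the van 't Hoff relation. The forward reaction is endothermic, so lowering T decreases K.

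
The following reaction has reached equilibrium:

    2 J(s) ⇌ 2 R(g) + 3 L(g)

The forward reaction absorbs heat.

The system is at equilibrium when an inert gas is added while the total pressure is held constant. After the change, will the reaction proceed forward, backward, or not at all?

right

Adding inert gas at constant total pressure expands the volume and lowers every reacting partial pressure. With Δn_gas = 5 − 0 = +5, Q moves away from K toward the side with fewer gas moles, so the system shifts toward the side with more gas moles — to the right.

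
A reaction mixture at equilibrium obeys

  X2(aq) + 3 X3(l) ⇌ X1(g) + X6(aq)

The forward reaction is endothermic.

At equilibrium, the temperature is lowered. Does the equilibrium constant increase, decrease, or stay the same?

decreases

K depends on temperature via the van 't Hoff relation. The forward reaction is endothermic, so lowering T decreases K.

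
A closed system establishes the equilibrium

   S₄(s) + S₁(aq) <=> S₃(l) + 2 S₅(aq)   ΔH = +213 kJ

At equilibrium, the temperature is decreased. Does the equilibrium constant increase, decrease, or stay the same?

K depends on temperature via the van 't Hoff relation. The forward reaction is endothermic, so lowering T decreases K.

decreases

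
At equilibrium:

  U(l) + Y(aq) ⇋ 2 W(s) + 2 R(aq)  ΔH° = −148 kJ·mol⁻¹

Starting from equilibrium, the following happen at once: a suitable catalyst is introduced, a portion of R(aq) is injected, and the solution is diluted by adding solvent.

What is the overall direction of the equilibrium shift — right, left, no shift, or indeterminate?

cannot be determined

A catalyst speeds both forward and reverse rates equally; it changes neither Q nor K — no shift from this change.
Adding R (aq), a product, drives the reaction to the left.
Dilution lowers every aqueous concentration by the same factor. Δn_aq = 2 − 1 = +1, so the system shifts toward the side with more dissolved moles — to the right.
The individual effects push in opposite directions; without quantitative information the net direction cannot be determined.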